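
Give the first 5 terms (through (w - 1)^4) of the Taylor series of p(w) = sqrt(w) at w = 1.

-5*(w - 1)^4/128 + (w - 1)^3/16 - (w - 1)^2/8 + (w - 1)/2 + 1

p(1) = 1
p′(1) = 1/2
p′′(1) = -1/4
p′′′(1) = 3/8
p^(4)(1) = -15/16
Then c_k = p^(k)(1)/k! gives each Taylor coefficient.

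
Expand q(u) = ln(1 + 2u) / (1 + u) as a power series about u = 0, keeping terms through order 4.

Write out both Maclaurin series and multiply, keeping only the needed powers.
q(0) = 0
q′(0) = 2
q′′(0) = -8
q′′′(0) = 40
q^(4)(0) = -256
Then c_k = q^(k)(0)/k! gives each Taylor coefficient.

-32*u^4/3 + 20*u^3/3 - 4*u^2 + 2*u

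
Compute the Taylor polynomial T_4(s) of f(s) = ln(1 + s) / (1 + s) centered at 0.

-25*s^4/12 + 11*s^3/6 - 3*s^2/2 + s

Write out both Maclaurin series and multiply, keeping only the needed powers.
f(0) = 0
f′(0) = 1
f′′(0) = -3
f′′′(0) = 11
f^(4)(0) = -50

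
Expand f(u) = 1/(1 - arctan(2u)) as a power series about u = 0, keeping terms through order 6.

Compose series: expand the inner function first, then feed it into the outer expansion.

512*u^6/45 + 32*u^5/5 + 16*u^4/3 + 16*u^3/3 + 4*u^2 + 2*u + 1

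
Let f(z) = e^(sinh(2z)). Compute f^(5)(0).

Plug the Maclaurin series of the inner function into that of the outer and collect terms.
The coefficient of z^5 in the expansion is 16/5, so f^(5)(0) = 5! * (16/5) = 384.

384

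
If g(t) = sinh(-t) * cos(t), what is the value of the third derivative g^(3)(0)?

2

Take the Cauchy product of the two expansions.
The coefficient of t^3 in the expansion is 1/3, so g′′′(0) = 3! * (1/3) = 2.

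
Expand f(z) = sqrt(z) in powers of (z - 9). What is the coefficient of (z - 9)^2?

f(9) = 3
f′(9) = 1/6
f′′(9) = -1/108
So c_2 = f′′(9)/2! = -1/216.

-1/216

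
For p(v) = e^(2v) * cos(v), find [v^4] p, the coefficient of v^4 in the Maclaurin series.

Multiply the two series term by term and collect like powers.
[v^0] = 1;  [v^1] = 2;  [v^2] = 3/2;  [v^3] = 1/3;  [v^4] = -7/24.

-7/24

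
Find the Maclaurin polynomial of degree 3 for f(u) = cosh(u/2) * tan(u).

11*u^3/24 + u

Multiply the two series term by term and collect like powers.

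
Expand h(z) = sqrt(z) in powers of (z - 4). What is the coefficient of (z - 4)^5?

h(4) = 2
h′(4) = 1/4
h′′(4) = -1/32
h′′′(4) = 3/256
h^(4)(4) = -15/2048
h^(5)(4) = 105/16384
So c_5 = h^(5)(4)/5! = 7/131072.

7/131072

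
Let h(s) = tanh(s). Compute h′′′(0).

-2

The coefficient of s^3 in the expansion is -1/3, so h′′′(0) = 3! * (-1/3) = -2.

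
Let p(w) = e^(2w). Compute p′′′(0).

The coefficient of w^3 in the expansion is 4/3, so p′′′(0) = 3! * (4/3) = 8.

8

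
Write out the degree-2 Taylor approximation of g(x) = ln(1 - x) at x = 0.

Use the known series and substitute for the argument.
g(0) = 0
g′(0) = -1
g′′(0) = -1
Dividing each by k! gives the coefficients c_0, ..., c_2.

-x^2/2 - x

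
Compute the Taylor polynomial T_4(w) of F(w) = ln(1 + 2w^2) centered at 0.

-2*w^4 + 2*w^2

F(0) = 0
F′(0) = 0
F′′(0) = 4
F′′′(0) = 0
F^(4)(0) = -48
Then c_k = F^(k)(0)/k! gives each Taylor coefficient.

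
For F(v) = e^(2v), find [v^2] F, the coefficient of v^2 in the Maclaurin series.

2

Compute the successive derivatives at the expansion point and divide by k!.
F(0) = 1
F′(0) = 2
F′′(0) = 4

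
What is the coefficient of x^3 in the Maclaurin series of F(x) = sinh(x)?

F(0) = 0
F′(0) = 1
F′′(0) = 0
F′′′(0) = 1
Then c_k = F^(k)(0)/k! gives each Taylor coefficient.

1/6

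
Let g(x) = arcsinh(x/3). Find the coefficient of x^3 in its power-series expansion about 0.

[x^0] = 0;  [x^1] = 1/3;  [x^2] = 0;  [x^3] = -1/162.

-1/162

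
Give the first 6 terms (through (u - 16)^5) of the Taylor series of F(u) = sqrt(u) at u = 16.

Use the known series and substitute for the argument.
F(16) = 4
F′(16) = 1/8
F′′(16) = -1/256
F′′′(16) = 3/8192
F^(4)(16) = -15/262144
F^(5)(16) = 105/8388608

7*(u - 16)^5/67108864 - 5*(u - 16)^4/2097152 + (u - 16)^3/16384 - (u - 16)^2/512 + (u - 16)/8 + 4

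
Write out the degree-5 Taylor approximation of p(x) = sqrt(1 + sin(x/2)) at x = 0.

x^5/122880 + x^4/6144 - x^3/384 - x^2/32 + x/4 + 1

Substitute the inner expansion into the outer series and collect powers.
[x^0] = 1;  [x^1] = 1/4;  [x^2] = -1/32;  [x^3] = -1/384;  [x^4] = 1/6144;  [x^5] = 1/122880.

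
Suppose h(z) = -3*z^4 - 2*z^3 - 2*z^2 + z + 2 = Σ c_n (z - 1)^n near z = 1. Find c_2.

Differentiate repeatedly and evaluate at the center.
h(1) = -4
h′(1) = -21
h′′(1) = -52
So c_2 = h′′(1)/2! = -26.

-26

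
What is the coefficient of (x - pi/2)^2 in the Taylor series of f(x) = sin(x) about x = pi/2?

-1/2

c_2 = f′′(pi/2)/2! = -1/2.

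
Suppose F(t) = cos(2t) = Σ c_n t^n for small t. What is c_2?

-2

F(0) = 1
F′(0) = 0
F′′(0) = -4
The Taylor polynomial is Σ F^(k)(0)/k! · t^k.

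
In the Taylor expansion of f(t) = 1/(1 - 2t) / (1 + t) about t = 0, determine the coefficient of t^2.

Multiply the two series term by term and collect like powers.
f(0) = 1
f′(0) = 1
f′′(0) = 6

3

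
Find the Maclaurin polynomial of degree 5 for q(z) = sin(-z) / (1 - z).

-101*z^5/120 - 5*z^4/6 - 5*z^3/6 - z^2 - z

Multiply the two series term by term and collect like powers.
[z^0] = 0;  [z^1] = -1;  [z^2] = -1;  [z^3] = -5/6;  [z^4] = -5/6;  [z^5] = -101/120.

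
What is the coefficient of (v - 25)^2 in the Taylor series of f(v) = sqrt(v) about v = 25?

Use the known series and substitute for the argument.
So c_2 = f′′(25)/2! = -1/1000.

-1/1000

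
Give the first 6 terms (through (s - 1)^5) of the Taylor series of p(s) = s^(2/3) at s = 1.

14*(s - 1)^5/729 - 7*(s - 1)^4/243 + 4*(s - 1)^3/81 - (s - 1)^2/9 + 2*(s - 1)/3 + 1

Apply the Taylor formula c_k = f^(k)(a)/k!.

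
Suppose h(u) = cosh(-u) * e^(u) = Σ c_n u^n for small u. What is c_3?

Expand each factor separately, then convolve coefficients.
h(0) = 1
h′(0) = 1
h′′(0) = 2
h′′′(0) = 4
So c_3 = h′′′(0)/3! = 2/3.

2/3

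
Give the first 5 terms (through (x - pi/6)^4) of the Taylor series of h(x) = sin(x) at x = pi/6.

(x - pi/6)^4/48 - sqrt(3)*(x - pi/6)^3/12 - (x - pi/6)^2/4 + sqrt(3)*(x - pi/6)/2 + 1/2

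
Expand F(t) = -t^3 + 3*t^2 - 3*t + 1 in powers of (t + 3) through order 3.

F(-3) = 64
F′(-3) = -48
F′′(-3) = 24
F′′′(-3) = -6
The Taylor polynomial is Σ F^(k)(-3)/k! · (t + 3)^k.

-(t + 3)^3 + 12*(t + 3)^2 - 48*(t + 3) + 64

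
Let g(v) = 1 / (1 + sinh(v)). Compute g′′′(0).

-7

Expand as Σ (-1)^k u^k with u equal to the inner function's series.
From the series, [v^3] g = -7/6; multiply by 3! = 6 to get -7.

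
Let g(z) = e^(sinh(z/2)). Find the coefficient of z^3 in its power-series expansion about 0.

Substitute the inner expansion into the outer series and collect powers.
g(0) = 1
g′(0) = 1/2
g′′(0) = 1/4
g′′′(0) = 1/4
So c_3 = g′′′(0)/3! = 1/24.

1/24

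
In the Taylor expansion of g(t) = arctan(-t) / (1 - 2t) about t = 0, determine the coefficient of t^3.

Multiply the two series term by term and collect like powers.
[t^0] = 0;  [t^1] = -1;  [t^2] = -2;  [t^3] = -11/3.
So c_3 = g′′′(0)/3! = -11/3.

-11/3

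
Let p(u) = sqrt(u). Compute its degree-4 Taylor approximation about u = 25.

-(u - 25)^4/2000000 + (u - 25)^3/50000 - (u - 25)^2/1000 + (u - 25)/10 + 5

Use the known series and substitute for the argument.
p(25) = 5
p′(25) = 1/10
p′′(25) = -1/500
p′′′(25) = 3/25000
p^(4)(25) = -3/250000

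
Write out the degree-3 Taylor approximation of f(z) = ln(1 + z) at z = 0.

z^3/3 - z^2/2 + z

f(0) = 0
f′(0) = 1
f′′(0) = -1
f′′′(0) = 2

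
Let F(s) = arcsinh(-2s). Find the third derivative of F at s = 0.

8

From the series, [s^3] F = 4/3; multiply by 3! = 6 to get 8.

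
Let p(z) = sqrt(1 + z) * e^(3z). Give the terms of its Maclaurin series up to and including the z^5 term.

4277*z^5/1280 + 667*z^4/128 + 103*z^3/16 + 47*z^2/8 + 7*z/2 + 1

Take the Cauchy product of the two expansions.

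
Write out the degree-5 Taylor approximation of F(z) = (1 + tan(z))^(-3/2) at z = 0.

Plug the Maclaurin series of the inner function into that of the outer and collect terms.
F(0) = 1
F′(0) = -3/2
F′′(0) = 15/4
F′′′(0) = -129/8
F^(4)(0) = 1425/16
F^(5)(0) = -19563/32

-6521*z^5/1280 + 475*z^4/128 - 43*z^3/16 + 15*z^2/8 - 3*z/2 + 1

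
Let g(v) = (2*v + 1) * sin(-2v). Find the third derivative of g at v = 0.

8

Multiply each power in the prefactor through the base expansion.
The coefficient of v^3 in the expansion is 4/3, so g′′′(0) = 3! * (4/3) = 8.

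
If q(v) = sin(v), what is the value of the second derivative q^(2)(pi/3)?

-sqrt(3)/2

The coefficient of (v - pi/3)^2 in the expansion is -sqrt(3)/4, so q′′(pi/3) = 2! * (-sqrt(3)/4) = -sqrt(3)/2.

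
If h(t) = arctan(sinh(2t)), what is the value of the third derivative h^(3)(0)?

Substitute the inner expansion into the outer series and collect powers.
The coefficient of t^3 in the expansion is -4/3, so h′′′(0) = 3! * (-4/3) = -8.

-8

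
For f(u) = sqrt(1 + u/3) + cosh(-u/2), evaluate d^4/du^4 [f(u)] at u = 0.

Combine the two series term by term.
The coefficient of u^4 in the expansion is 11/5184, so f^(4)(0) = 4! * (11/5184) = 11/216.

11/216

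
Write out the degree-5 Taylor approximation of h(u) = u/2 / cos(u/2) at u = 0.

5*u^5/768 + u^3/16 + u/2

Write the quotient as an unknown series and match coefficients against numerator = denominator · series.
h(0) = 0
h′(0) = 1/2
h′′(0) = 0
h′′′(0) = 3/8
h^(4)(0) = 0
h^(5)(0) = 25/32
Dividing each by k! gives the coefficients c_0, ..., c_5.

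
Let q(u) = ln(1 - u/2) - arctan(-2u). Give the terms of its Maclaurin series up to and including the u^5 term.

1023*u^5/160 - u^4/64 - 65*u^3/24 - u^2/8 + 3*u/2

Combine the two series term by term.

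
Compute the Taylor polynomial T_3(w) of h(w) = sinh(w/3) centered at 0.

w^3/162 + w/3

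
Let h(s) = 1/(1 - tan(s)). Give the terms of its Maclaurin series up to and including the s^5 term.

32*s^5/15 + 5*s^4/3 + 4*s^3/3 + s^2 + s + 1

Let u equal the inner series; expand the outer function in u and truncate.
h(0) = 1
h′(0) = 1
h′′(0) = 2
h′′′(0) = 8
h^(4)(0) = 40
h^(5)(0) = 256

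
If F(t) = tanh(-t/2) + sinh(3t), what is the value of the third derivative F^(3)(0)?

Add the two expansions coefficient-wise.
From the series, [t^3] F = 109/24; multiply by 3! = 6 to get 109/4.

109/4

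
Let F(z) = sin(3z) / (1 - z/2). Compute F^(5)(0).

261/2

Multiply the two series term by term and collect like powers.
From the series, [z^5] F = 87/80; multiply by 5! = 120 to get 261/2.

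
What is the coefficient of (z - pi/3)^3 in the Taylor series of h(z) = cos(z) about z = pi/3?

sqrt(3)/12

[(z - pi/3)^0] = 1/2;  [(z - pi/3)^1] = -sqrt(3)/2;  [(z - pi/3)^2] = -1/4;  [(z - pi/3)^3] = sqrt(3)/12.
So c_3 = h′′′(pi/3)/3! = sqrt(3)/12.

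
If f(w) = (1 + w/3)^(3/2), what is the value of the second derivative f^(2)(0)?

1/12

From the series, [w^2] f = 1/24; multiply by 2! = 2 to get 1/12.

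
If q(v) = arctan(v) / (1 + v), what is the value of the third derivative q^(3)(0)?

Expand each factor separately, then convolve coefficients.
The coefficient of v^3 in the expansion is 2/3, so q′′′(0) = 3! * (2/3) = 4.

4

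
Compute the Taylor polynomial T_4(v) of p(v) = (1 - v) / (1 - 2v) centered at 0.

Distribute the polynomial across the series and collect like powers.
p(0) = 1
p′(0) = 1
p′′(0) = 4
p′′′(0) = 24
p^(4)(0) = 192

8*v^4 + 4*v^3 + 2*v^2 + v + 1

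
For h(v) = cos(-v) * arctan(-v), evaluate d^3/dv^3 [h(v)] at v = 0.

5

Write out both Maclaurin series and multiply, keeping only the needed powers.
The coefficient of v^3 in the expansion is 5/6, so h′′′(0) = 3! * (5/6) = 5.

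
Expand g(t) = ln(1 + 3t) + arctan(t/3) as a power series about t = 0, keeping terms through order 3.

728*t^3/81 - 9*t^2/2 + 10*t/3

Expand each term separately and add.
g(0) = 0
g′(0) = 10/3
g′′(0) = -9
g′′′(0) = 1456/27
Then c_k = g^(k)(0)/k! gives each Taylor coefficient.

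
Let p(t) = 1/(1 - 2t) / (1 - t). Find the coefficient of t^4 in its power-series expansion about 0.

Take the Cauchy product of the two expansions.
p(0) = 1
p′(0) = 3
p′′(0) = 14
p′′′(0) = 90
p^(4)(0) = 744
Then c_k = p^(k)(0)/k! gives each Taylor coefficient.

31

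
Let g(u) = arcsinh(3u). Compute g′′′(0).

Compute the successive derivatives at the expansion point and divide by k!.
From the series, [u^3] g = -9/2; multiply by 3! = 6 to get -27.

-27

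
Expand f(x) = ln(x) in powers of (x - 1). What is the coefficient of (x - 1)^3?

1/3

[(x - 1)^0] = 0;  [(x - 1)^1] = 1;  [(x - 1)^2] = -1/2;  [(x - 1)^3] = 1/3.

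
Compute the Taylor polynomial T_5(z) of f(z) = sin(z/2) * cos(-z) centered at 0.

121*z^5/3840 - 13*z^3/48 + z/2

Expand each factor separately, then convolve coefficients.
f(0) = 0
f′(0) = 1/2
f′′(0) = 0
f′′′(0) = -13/8
f^(4)(0) = 0
f^(5)(0) = 121/32
The Taylor polynomial is Σ f^(k)(0)/k! · z^k.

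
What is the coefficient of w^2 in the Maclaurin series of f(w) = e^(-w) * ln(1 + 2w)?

-4

Multiply the two series term by term and collect like powers.
[w^0] = 0;  [w^1] = 2;  [w^2] = -4.
So c_2 = f′′(0)/2! = -4.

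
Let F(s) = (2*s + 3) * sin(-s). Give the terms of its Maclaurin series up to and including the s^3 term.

Multiply each power in the prefactor through the base expansion.
F(0) = 0
F′(0) = -3
F′′(0) = -4
F′′′(0) = 3
The Taylor polynomial is Σ F^(k)(0)/k! · s^k.

s^3/2 - 2*s^2 - 3*s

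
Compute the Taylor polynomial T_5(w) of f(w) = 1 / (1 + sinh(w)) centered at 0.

-181*w^5/120 + 4*w^4/3 - 7*w^3/6 + w^2 - w + 1

Use the geometric series for the reciprocal, then substitute.
[w^0] = 1;  [w^1] = -1;  [w^2] = 1;  [w^3] = -7/6;  [w^4] = 4/3;  [w^5] = -181/120.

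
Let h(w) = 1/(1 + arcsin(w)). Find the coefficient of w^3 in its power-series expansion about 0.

-7/6

Substitute the inner expansion into the outer series and collect powers.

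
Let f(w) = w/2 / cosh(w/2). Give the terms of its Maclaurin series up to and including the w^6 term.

5*w^5/768 - w^3/16 + w/2

Write the quotient as an unknown series and match coefficients against numerator = denominator · series.
f(0) = 0
f′(0) = 1/2
f′′(0) = 0
f′′′(0) = -3/8
f^(4)(0) = 0
f^(5)(0) = 25/32
f^(6)(0) = 0
The Taylor polynomial is Σ f^(k)(0)/k! · w^k.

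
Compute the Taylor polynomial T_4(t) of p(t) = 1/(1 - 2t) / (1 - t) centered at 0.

31*t^4 + 15*t^3 + 7*t^2 + 3*t + 1

Expand each factor separately, then convolve coefficients.
p(0) = 1
p′(0) = 3
p′′(0) = 14
p′′′(0) = 90
p^(4)(0) = 744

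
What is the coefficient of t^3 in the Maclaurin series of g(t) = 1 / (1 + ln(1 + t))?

-7/3

Use the geometric series for the reciprocal, then substitute.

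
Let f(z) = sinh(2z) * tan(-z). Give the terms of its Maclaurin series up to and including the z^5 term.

-2*z^4 - 2*z^2

Take the Cauchy product of the two expansions.
f(0) = 0
f′(0) = 0
f′′(0) = -4
f′′′(0) = 0
f^(4)(0) = -48
f^(5)(0) = 0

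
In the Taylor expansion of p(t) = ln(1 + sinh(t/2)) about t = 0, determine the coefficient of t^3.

Let u equal the inner series; expand the outer function in u and truncate.
p(0) = 0
p′(0) = 1/2
p′′(0) = -1/4
p′′′(0) = 3/8

1/16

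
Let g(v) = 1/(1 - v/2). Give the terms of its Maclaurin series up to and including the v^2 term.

v^2/4 + v/2 + 1

g(0) = 1
g′(0) = 1/2
g′′(0) = 1/2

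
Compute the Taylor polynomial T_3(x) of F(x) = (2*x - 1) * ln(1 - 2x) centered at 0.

Shift and add copies of the series according to the polynomial's terms.
F(0) = 0
F′(0) = 2
F′′(0) = -4
F′′′(0) = -8

-4*x^3/3 - 2*x^2 + 2*x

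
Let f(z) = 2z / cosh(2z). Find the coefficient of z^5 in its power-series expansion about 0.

Divide the numerator series by the denominator series (power-series long division).
f(0) = 0
f′(0) = 2
f′′(0) = 0
f′′′(0) = -24
f^(4)(0) = 0
f^(5)(0) = 800

20/3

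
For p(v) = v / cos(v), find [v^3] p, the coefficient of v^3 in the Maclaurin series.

1/2

Write the quotient as an unknown series and match coefficients against numerator = denominator · series.
[v^0] = 0;  [v^1] = 1;  [v^2] = 0;  [v^3] = 1/2.
So c_3 = p′′′(0)/3! = 1/2.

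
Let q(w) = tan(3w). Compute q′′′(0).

From the series, [w^3] q = 9; multiply by 3! = 6 to get 54.

54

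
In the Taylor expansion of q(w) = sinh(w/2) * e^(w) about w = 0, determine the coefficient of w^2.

Take the Cauchy product of the two expansions.
q(0) = 0
q′(0) = 1/2
q′′(0) = 1

1/2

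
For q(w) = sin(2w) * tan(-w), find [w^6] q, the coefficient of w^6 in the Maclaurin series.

Expand each factor separately, then convolve coefficients.
So c_6 = q^(6)(0)/6! = -4/45.

-4/45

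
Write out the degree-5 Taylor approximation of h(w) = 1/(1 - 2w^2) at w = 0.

Use the known series and substitute for the argument.
h(0) = 1
h′(0) = 0
h′′(0) = 4
h′′′(0) = 0
h^(4)(0) = 96
h^(5)(0) = 0
Then c_k = h^(k)(0)/k! gives each Taylor coefficient.

4*w^4 + 2*w^2 + 1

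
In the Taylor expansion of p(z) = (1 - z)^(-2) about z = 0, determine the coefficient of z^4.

p(0) = 1
p′(0) = 2
p′′(0) = 6
p′′′(0) = 24
p^(4)(0) = 120

5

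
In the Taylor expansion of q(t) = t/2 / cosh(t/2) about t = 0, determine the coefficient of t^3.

-1/16

Divide the numerator series by the denominator series (power-series long division).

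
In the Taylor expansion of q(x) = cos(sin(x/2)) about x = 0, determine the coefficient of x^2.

-1/8

Substitute the inner expansion into the outer series and collect powers.
q(0) = 1
q′(0) = 0
q′′(0) = -1/4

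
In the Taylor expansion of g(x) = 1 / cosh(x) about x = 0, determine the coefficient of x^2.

Invert the denominator's series and multiply.
[x^0] = 1;  [x^1] = 0;  [x^2] = -1/2.

-1/2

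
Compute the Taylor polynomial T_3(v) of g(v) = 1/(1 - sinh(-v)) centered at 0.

Compose series: expand the inner function first, then feed it into the outer expansion.
g(0) = 1
g′(0) = -1
g′′(0) = 2
g′′′(0) = -7
Dividing each by k! gives the coefficients c_0, ..., c_3.

-7*v^3/6 + v^2 - v + 1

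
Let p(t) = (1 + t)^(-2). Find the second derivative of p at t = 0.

Compute the successive derivatives at the expansion point and divide by k!.
The coefficient of t^2 in the expansion is 3, so p′′(0) = 2! * (3) = 6.

6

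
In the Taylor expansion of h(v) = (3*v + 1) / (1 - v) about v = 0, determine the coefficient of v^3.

Distribute the polynomial across the series and collect like powers.
h(0) = 1
h′(0) = 4
h′′(0) = 8
h′′′(0) = 24

4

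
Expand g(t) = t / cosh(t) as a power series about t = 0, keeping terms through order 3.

-t^3/2 + t

Invert the denominator's series and multiply.
g(0) = 0
g′(0) = 1
g′′(0) = 0
g′′′(0) = -3
Then c_k = g^(k)(0)/k! gives each Taylor coefficient.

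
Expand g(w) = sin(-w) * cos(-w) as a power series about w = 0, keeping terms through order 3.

Expand each factor separately, then convolve coefficients.

2*w^3/3 - w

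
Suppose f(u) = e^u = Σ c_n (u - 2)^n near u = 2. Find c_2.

f(2) = e^(2)
f′(2) = e^(2)
f′′(2) = e^(2)
So c_2 = f′′(2)/2! = e^(2)/2.

e^(2)/2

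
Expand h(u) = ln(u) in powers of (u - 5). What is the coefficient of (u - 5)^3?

1/375

Differentiate repeatedly and evaluate at the center.
h(5) = ln(5)
h′(5) = 1/5
h′′(5) = -1/25
h′′′(5) = 2/125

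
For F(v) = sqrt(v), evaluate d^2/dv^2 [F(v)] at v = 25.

The coefficient of (v - 25)^2 in the expansion is -1/1000, so F′′(25) = 2! * (-1/1000) = -1/500.

-1/500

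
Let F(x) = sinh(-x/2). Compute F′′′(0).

Compute the successive derivatives at the expansion point and divide by k!.
The coefficient of x^3 in the expansion is -1/48, so F′′′(0) = 3! * (-1/48) = -1/8.

-1/8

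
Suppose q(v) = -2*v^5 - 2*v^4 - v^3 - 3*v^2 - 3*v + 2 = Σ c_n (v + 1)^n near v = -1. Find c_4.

8

Use the known series and substitute for the argument.
q(-1) = 3
q′(-1) = -2
q′′(-1) = 16
q′′′(-1) = -78
q^(4)(-1) = 192
Dividing each by k! gives the coefficients c_0, ..., c_4.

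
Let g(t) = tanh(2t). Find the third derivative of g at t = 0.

-16

Use the known series and substitute for the argument.
The coefficient of t^3 in the expansion is -8/3, so g′′′(0) = 3! * (-8/3) = -16.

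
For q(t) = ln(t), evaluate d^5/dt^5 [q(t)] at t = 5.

From the series, [(t - 5)^5] q = 1/15625; multiply by 5! = 120 to get 24/3125.

24/3125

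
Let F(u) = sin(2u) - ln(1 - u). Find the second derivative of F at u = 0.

1

Combine the two series term by term.
From the series, [u^2] F = 1/2; multiply by 2! = 2 to get 1.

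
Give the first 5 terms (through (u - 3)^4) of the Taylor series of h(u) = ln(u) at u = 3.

Compute the successive derivatives at the expansion point and divide by k!.
[(u - 3)^0] = ln(3);  [(u - 3)^1] = 1/3;  [(u - 3)^2] = -1/18;  [(u - 3)^3] = 1/81;  [(u - 3)^4] = -1/324.

-(u - 3)^4/324 + (u - 3)^3/81 - (u - 3)^2/18 + (u - 3)/3 + ln(3)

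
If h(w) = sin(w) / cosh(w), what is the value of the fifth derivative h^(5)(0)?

Write the quotient as an unknown series and match coefficients against numerator = denominator · series.
The coefficient of w^5 in the expansion is 3/10, so h^(5)(0) = 5! * (3/10) = 36.

36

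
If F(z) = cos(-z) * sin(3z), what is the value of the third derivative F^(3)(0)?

-36

Write out both Maclaurin series and multiply, keeping only the needed powers.
From the series, [z^3] F = -6; multiply by 3! = 6 to get -36.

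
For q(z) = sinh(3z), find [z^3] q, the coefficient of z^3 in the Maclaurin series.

9/2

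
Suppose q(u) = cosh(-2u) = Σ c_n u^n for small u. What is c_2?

Differentiate repeatedly and evaluate at the center.

2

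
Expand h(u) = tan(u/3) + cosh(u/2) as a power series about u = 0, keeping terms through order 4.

Expand each term separately and add.

u^4/384 + u^3/81 + u^2/8 + u/3 + 1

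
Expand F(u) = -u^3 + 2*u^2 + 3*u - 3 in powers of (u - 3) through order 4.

-(u - 3)^3 - 7*(u - 3)^2 - 12*(u - 3) - 3

F(3) = -3
F′(3) = -12
F′′(3) = -14
F′′′(3) = -6
F^(4)(3) = 0
The Taylor polynomial is Σ F^(k)(3)/k! · (u - 3)^k.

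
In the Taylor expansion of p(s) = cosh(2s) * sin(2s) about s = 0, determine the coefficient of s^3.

8/3

Expand each factor separately, then convolve coefficients.
So c_3 = p′′′(0)/3! = 8/3.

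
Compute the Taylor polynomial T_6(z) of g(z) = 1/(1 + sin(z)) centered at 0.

Plug the Maclaurin series of the inner function into that of the outer and collect terms.
g(0) = 1
g′(0) = -1
g′′(0) = 2
g′′′(0) = -5
g^(4)(0) = 16
g^(5)(0) = -61
g^(6)(0) = 272

17*z^6/45 - 61*z^5/120 + 2*z^4/3 - 5*z^3/6 + z^2 - z + 1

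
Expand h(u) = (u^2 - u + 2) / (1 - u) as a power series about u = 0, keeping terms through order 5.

Distribute the polynomial across the series and collect like powers.
[u^0] = 2;  [u^1] = 1;  [u^2] = 2;  [u^3] = 2;  [u^4] = 2;  [u^5] = 2.

2*u^5 + 2*u^4 + 2*u^3 + 2*u^2 + u + 2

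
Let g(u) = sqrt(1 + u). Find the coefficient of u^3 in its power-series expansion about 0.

g(0) = 1
g′(0) = 1/2
g′′(0) = -1/4
g′′′(0) = 3/8

1/16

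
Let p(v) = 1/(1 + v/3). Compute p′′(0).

2/9

The coefficient of v^2 in the expansion is 1/9, so p′′(0) = 2! * (1/9) = 2/9.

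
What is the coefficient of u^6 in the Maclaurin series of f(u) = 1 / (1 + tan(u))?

122/45

Use the geometric series for the reciprocal, then substitute.
f(0) = 1
f′(0) = -1
f′′(0) = 2
f′′′(0) = -8
f^(4)(0) = 40
f^(5)(0) = -256
f^(6)(0) = 1952
Then c_k = f^(k)(0)/k! gives each Taylor coefficient.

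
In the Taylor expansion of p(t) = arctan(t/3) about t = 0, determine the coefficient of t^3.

-1/81

p(0) = 0
p′(0) = 1/3
p′′(0) = 0
p′′′(0) = -2/27
So c_3 = p′′′(0)/3! = -1/81.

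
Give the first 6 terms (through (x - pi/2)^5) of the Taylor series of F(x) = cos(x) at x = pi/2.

-(x - pi/2)^5/120 + (x - pi/2)^3/6 - (x - pi/2)

F(pi/2) = 0
F′(pi/2) = -1
F′′(pi/2) = 0
F′′′(pi/2) = 1
F^(4)(pi/2) = 0
F^(5)(pi/2) = -1
Dividing each by k! gives the coefficients c_0, ..., c_5.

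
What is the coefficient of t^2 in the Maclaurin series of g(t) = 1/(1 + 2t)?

4

g(0) = 1
g′(0) = -2
g′′(0) = 8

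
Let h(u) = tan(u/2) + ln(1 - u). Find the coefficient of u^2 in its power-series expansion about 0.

Expand each term separately and add.
h(0) = 0
h′(0) = -1/2
h′′(0) = -1

-1/2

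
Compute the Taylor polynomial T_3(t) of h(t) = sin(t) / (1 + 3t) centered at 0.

53*t^3/6 - 3*t^2 + t

Take the Cauchy product of the two expansions.
h(0) = 0
h′(0) = 1
h′′(0) = -6
h′′′(0) = 53
The Taylor polynomial is Σ h^(k)(0)/k! · t^k.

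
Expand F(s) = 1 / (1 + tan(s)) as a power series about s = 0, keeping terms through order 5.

Write 1/(1+u) = 1 - u + u^2 - u^3 + ... and substitute the series for u.
F(0) = 1
F′(0) = -1
F′′(0) = 2
F′′′(0) = -8
F^(4)(0) = 40
F^(5)(0) = -256
The Taylor polynomial is Σ F^(k)(0)/k! · s^k.

-32*s^5/15 + 5*s^4/3 - 4*s^3/3 + s^2 - s + 1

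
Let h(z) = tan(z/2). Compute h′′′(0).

Apply the Taylor formula c_k = f^(k)(a)/k!.
The coefficient of z^3 in the expansion is 1/24, so h′′′(0) = 3! * (1/24) = 1/4.

1/4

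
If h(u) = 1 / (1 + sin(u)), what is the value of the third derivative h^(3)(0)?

-5

Use the geometric series for the reciprocal, then substitute.
The coefficient of u^3 in the expansion is -5/6, so h′′′(0) = 3! * (-5/6) = -5.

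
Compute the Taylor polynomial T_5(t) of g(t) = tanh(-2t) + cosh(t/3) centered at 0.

-64*t^5/15 + t^4/1944 + 8*t^3/3 + t^2/18 - 2*t + 1

Expand each term separately and add.
g(0) = 1
g′(0) = -2
g′′(0) = 1/9
g′′′(0) = 16
g^(4)(0) = 1/81
g^(5)(0) = -512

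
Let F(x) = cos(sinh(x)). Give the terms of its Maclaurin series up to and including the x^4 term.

-x^4/8 - x^2/2 + 1

Substitute the inner expansion into the outer series and collect powers.
F(0) = 1
F′(0) = 0
F′′(0) = -1
F′′′(0) = 0
F^(4)(0) = -3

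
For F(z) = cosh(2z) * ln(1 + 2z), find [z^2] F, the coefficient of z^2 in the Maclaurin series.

Write out both Maclaurin series and multiply, keeping only the needed powers.
F(0) = 0
F′(0) = 2
F′′(0) = -4
So c_2 = F′′(0)/2! = -2.

-2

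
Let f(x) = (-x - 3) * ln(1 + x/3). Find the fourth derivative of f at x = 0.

Distribute the polynomial across the series and collect like powers.
The coefficient of x^4 in the expansion is -1/324, so f^(4)(0) = 4! * (-1/324) = -2/27.

-2/27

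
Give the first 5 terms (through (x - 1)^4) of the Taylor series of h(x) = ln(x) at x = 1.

-(x - 1)^4/4 + (x - 1)^3/3 - (x - 1)^2/2 + (x - 1)

h(1) = 0
h′(1) = 1
h′′(1) = -1
h′′′(1) = 2
h^(4)(1) = -6
Then c_k = h^(k)(1)/k! gives each Taylor coefficient.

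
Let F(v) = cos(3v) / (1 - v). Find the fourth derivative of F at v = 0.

Write out both Maclaurin series and multiply, keeping only the needed powers.
The coefficient of v^4 in the expansion is -1/8, so F^(4)(0) = 4! * (-1/8) = -3.

-3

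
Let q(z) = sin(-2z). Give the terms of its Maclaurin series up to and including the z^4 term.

4*z^3/3 - 2*z

q(0) = 0
q′(0) = -2
q′′(0) = 0
q′′′(0) = 8
q^(4)(0) = 0
Then c_k = q^(k)(0)/k! gives each Taylor coefficient.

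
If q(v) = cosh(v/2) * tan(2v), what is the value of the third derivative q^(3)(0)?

35/2

Write out both Maclaurin series and multiply, keeping only the needed powers.
The coefficient of v^3 in the expansion is 35/12, so q′′′(0) = 3! * (35/12) = 35/2.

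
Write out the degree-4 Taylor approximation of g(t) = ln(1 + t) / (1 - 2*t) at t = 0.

Expand 1/(denominator) as a geometric series and multiply by the numerator's series.
[t^0] = 0;  [t^1] = 1;  [t^2] = 3/2;  [t^3] = 10/3;  [t^4] = 77/12.

77*t^4/12 + 10*t^3/3 + 3*t^2/2 + t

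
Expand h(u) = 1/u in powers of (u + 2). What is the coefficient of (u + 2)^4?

-1/32

h(-2) = -1/2
h′(-2) = -1/4
h′′(-2) = -1/4
h′′′(-2) = -3/8
h^(4)(-2) = -3/4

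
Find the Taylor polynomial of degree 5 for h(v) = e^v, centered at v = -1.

Apply the Taylor formula c_k = f^(k)(a)/k!.
h(-1) = e^(-1)
h′(-1) = e^(-1)
h′′(-1) = e^(-1)
h′′′(-1) = e^(-1)
h^(4)(-1) = e^(-1)
h^(5)(-1) = e^(-1)
Then c_k = h^(k)(-1)/k! gives each Taylor coefficient.

(v + 1)^5*e^(-1)/120 + (v + 1)^4*e^(-1)/24 + (v + 1)^3*e^(-1)/6 + (v + 1)^2*e^(-1)/2 + (v + 1)*e^(-1) + e^(-1)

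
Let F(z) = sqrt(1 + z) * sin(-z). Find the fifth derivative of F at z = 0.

Write out both Maclaurin series and multiply, keeping only the needed powers.
The coefficient of z^5 in the expansion is 19/1920, so F^(5)(0) = 5! * (19/1920) = 19/16.

19/16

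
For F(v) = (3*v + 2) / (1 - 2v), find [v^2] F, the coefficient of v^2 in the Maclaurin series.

14

Multiply each power in the prefactor through the base expansion.
So c_2 = F′′(0)/2! = 14.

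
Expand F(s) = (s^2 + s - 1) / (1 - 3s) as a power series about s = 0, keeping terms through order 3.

-15*s^3 - 5*s^2 - 2*s - 1

Shift and add copies of the series according to the polynomial's terms.
[s^0] = -1;  [s^1] = -2;  [s^2] = -5;  [s^3] = -15.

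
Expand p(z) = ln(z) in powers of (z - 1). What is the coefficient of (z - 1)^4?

-1/4

Use the known series and substitute for the argument.
[(z - 1)^0] = 0;  [(z - 1)^1] = 1;  [(z - 1)^2] = -1/2;  [(z - 1)^3] = 1/3;  [(z - 1)^4] = -1/4.
So c_4 = p^(4)(1)/4! = -1/4.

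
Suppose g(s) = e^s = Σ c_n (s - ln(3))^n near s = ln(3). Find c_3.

1/2

g(ln(3)) = 3
g′(ln(3)) = 3
g′′(ln(3)) = 3
g′′′(ln(3)) = 3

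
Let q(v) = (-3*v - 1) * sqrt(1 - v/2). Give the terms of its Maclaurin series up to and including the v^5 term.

67*v^5/8192 + 53*v^4/2048 + 13*v^3/128 + 25*v^2/32 - 11*v/4 - 1

Shift and add copies of the series according to the polynomial's terms.
q(0) = -1
q′(0) = -11/4
q′′(0) = 25/16
q′′′(0) = 39/64
q^(4)(0) = 159/256
q^(5)(0) = 1005/1024
The Taylor polynomial is Σ q^(k)(0)/k! · v^k.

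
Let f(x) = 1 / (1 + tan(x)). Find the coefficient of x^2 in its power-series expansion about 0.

1

Use the geometric series for the reciprocal, then substitute.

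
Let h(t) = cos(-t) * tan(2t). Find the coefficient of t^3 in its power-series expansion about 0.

5/3

Expand each factor separately, then convolve coefficients.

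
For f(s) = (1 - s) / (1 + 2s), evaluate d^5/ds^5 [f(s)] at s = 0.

Distribute the polynomial across the series and collect like powers.
The coefficient of s^5 in the expansion is -48, so f^(5)(0) = 5! * (-48) = -5760.

-5760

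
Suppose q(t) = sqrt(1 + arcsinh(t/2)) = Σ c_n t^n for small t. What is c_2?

Compose series: expand the inner function first, then feed it into the outer expansion.
q(0) = 1
q′(0) = 1/4
q′′(0) = -1/16
Then c_k = q^(k)(0)/k! gives each Taylor coefficient.

-1/32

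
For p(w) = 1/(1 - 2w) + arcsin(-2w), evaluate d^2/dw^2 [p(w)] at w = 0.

8

Combine the two series term by term.
The coefficient of w^2 in the expansion is 4, so p′′(0) = 2! * (4) = 8.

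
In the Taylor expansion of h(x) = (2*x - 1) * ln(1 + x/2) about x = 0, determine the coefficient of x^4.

19/192

Shift and add copies of the series according to the polynomial's terms.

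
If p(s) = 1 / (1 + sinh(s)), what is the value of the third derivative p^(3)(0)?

Expand as Σ (-1)^k u^k with u equal to the inner function's series.
From the series, [s^3] p = -7/6; multiply by 3! = 6 to get -7.

-7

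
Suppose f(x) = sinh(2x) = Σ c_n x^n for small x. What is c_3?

Compute the successive derivatives at the expansion point and divide by k!.
f(0) = 0
f′(0) = 2
f′′(0) = 0
f′′′(0) = 8

4/3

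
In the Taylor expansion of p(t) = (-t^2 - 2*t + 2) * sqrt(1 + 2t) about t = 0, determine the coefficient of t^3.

Shift and add copies of the series according to the polynomial's terms.
p(0) = 2
p′(0) = 0
p′′(0) = -8
p′′′(0) = 6

1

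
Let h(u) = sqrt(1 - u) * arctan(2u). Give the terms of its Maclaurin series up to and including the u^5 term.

6389*u^5/960 + 29*u^4/24 - 35*u^3/12 - u^2 + 2*u

Take the Cauchy product of the two expansions.
h(0) = 0
h′(0) = 2
h′′(0) = -2
h′′′(0) = -35/2
h^(4)(0) = 29
h^(5)(0) = 6389/8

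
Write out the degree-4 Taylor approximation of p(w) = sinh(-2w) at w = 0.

-4*w^3/3 - 2*w

p(0) = 0
p′(0) = -2
p′′(0) = 0
p′′′(0) = -8
p^(4)(0) = 0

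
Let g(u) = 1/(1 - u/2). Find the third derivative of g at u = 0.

Compute the successive derivatives at the expansion point and divide by k!.
From the series, [u^3] g = 1/8; multiply by 3! = 6 to get 3/4.

3/4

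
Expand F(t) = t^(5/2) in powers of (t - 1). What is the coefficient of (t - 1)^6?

-5/1024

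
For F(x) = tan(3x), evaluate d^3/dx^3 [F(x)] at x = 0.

Apply the Taylor formula c_k = f^(k)(a)/k!.
The coefficient of x^3 in the expansion is 9, so F′′′(0) = 3! * (9) = 54.

54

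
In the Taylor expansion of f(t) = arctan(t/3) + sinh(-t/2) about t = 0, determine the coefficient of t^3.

Combine the two series term by term.
f(0) = 0
f′(0) = -1/6
f′′(0) = 0
f′′′(0) = -43/216

-43/1296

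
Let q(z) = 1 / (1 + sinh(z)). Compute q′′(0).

2

Write 1/(1+u) = 1 - u + u^2 - u^3 + ... and substitute the series for u.
The coefficient of z^2 in the expansion is 1, so q′′(0) = 2! * (1) = 2.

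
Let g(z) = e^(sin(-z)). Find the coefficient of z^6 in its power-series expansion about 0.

-1/240

Let u equal the inner series; expand the outer function in u and truncate.
g(0) = 1
g′(0) = -1
g′′(0) = 1
g′′′(0) = 0
g^(4)(0) = -3
g^(5)(0) = 8
g^(6)(0) = -3
So c_6 = g^(6)(0)/6! = -1/240.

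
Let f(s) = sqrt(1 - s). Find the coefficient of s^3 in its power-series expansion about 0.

f(0) = 1
f′(0) = -1/2
f′′(0) = -1/4
f′′′(0) = -3/8
So c_3 = f′′′(0)/3! = -1/16.

-1/16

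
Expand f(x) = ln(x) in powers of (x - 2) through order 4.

-(x - 2)^4/64 + (x - 2)^3/24 - (x - 2)^2/8 + (x - 2)/2 + ln(2)

[(x - 2)^0] = ln(2);  [(x - 2)^1] = 1/2;  [(x - 2)^2] = -1/8;  [(x - 2)^3] = 1/24;  [(x - 2)^4] = -1/64.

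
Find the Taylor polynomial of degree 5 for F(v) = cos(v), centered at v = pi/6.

Compute the successive derivatives at the expansion point and divide by k!.

-(v - pi/6)^5/240 + sqrt(3)*(v - pi/6)^4/48 + (v - pi/6)^3/12 - sqrt(3)*(v - pi/6)^2/4 - (v - pi/6)/2 + sqrt(3)/2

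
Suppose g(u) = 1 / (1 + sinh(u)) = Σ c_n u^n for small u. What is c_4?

Write 1/(1+u) = 1 - u + u^2 - u^3 + ... and substitute the series for u.
[u^0] = 1;  [u^1] = -1;  [u^2] = 1;  [u^3] = -7/6;  [u^4] = 4/3.

4/3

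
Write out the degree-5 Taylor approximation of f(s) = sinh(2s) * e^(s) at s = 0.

61*s^5/60 + 5*s^4/3 + 7*s^3/3 + 2*s^2 + 2*s

Take the Cauchy product of the two expansions.
[s^0] = 0;  [s^1] = 2;  [s^2] = 2;  [s^3] = 7/3;  [s^4] = 5/3;  [s^5] = 61/60.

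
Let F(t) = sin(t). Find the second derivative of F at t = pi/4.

-sqrt(2)/2

The coefficient of (t - pi/4)^2 in the expansion is -sqrt(2)/4, so F′′(pi/4) = 2! * (-sqrt(2)/4) = -sqrt(2)/2.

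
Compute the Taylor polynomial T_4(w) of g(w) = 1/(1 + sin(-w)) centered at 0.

2*w^4/3 + 5*w^3/6 + w^2 + w + 1

Compose series: expand the inner function first, then feed it into the outer expansion.
g(0) = 1
g′(0) = 1
g′′(0) = 2
g′′′(0) = 5
g^(4)(0) = 16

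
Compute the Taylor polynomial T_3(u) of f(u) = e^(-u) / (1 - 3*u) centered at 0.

Use 1/(1 - r) = Σ r^k on the denominator, then take the Cauchy product.
[u^0] = 1;  [u^1] = 2;  [u^2] = 13/2;  [u^3] = 58/3.

58*u^3/3 + 13*u^2/2 + 2*u + 1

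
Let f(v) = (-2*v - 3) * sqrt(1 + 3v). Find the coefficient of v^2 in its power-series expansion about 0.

Multiply each power in the prefactor through the base expansion.
f(0) = -3
f′(0) = -13/2
f′′(0) = 3/4
Then c_k = f^(k)(0)/k! gives each Taylor coefficient.

3/8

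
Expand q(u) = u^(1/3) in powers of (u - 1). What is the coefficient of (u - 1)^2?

q(1) = 1
q′(1) = 1/3
q′′(1) = -2/9

-1/9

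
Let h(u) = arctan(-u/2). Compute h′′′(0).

1/4

The coefficient of u^3 in the expansion is 1/24, so h′′′(0) = 3! * (1/24) = 1/4.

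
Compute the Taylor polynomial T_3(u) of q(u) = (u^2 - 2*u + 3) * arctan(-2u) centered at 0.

Distribute the polynomial across the series and collect like powers.
[u^0] = 0;  [u^1] = -6;  [u^2] = 4;  [u^3] = 6.

6*u^3 + 4*u^2 - 6*u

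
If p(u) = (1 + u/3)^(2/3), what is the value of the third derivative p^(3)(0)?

Differentiate repeatedly and evaluate at the center.
The coefficient of u^3 in the expansion is 4/2187, so p′′′(0) = 3! * (4/2187) = 8/729.

8/729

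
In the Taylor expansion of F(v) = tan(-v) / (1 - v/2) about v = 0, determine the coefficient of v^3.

-7/12

Write out both Maclaurin series and multiply, keeping only the needed powers.
[v^0] = 0;  [v^1] = -1;  [v^2] = -1/2;  [v^3] = -7/12.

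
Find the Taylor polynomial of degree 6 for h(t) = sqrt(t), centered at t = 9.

-7*(t - 9)^6/60466176 + 7*(t - 9)^5/5038848 - 5*(t - 9)^4/279936 + (t - 9)^3/3888 - (t - 9)^2/216 + (t - 9)/6 + 3

h(9) = 3
h′(9) = 1/6
h′′(9) = -1/108
h′′′(9) = 1/648
h^(4)(9) = -5/11664
h^(5)(9) = 35/209952
h^(6)(9) = -35/419904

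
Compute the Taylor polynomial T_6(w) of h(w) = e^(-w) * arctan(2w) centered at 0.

-215*w^6/36 + 103*w^5/20 + 7*w^4/3 - 5*w^3/3 - 2*w^2 + 2*w

Write out both Maclaurin series and multiply, keeping only the needed powers.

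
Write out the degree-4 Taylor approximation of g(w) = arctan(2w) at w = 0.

-8*w^3/3 + 2*w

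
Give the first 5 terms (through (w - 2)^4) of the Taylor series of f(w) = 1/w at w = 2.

(w - 2)^4/32 - (w - 2)^3/16 + (w - 2)^2/8 - (w - 2)/4 + 1/2

Compute the successive derivatives at the expansion point and divide by k!.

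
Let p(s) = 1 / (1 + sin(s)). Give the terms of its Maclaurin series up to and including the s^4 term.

2*s^4/3 - 5*s^3/6 + s^2 - s + 1

Use the geometric series for the reciprocal, then substitute.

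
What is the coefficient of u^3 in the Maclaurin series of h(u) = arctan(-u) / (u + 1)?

Multiply the numerator's expansion by the denominator's geometric series.
h(0) = 0
h′(0) = -1
h′′(0) = 2
h′′′(0) = -4
Then c_k = h^(k)(0)/k! gives each Taylor coefficient.

-2/3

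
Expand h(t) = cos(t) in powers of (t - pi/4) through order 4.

sqrt(2)*(t - pi/4)^4/48 + sqrt(2)*(t - pi/4)^3/12 - sqrt(2)*(t - pi/4)^2/4 - sqrt(2)*(t - pi/4)/2 + sqrt(2)/2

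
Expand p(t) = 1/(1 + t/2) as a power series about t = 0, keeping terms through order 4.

t^4/16 - t^3/8 + t^2/4 - t/2 + 1

p(0) = 1
p′(0) = -1/2
p′′(0) = 1/2
p′′′(0) = -3/4
p^(4)(0) = 3/2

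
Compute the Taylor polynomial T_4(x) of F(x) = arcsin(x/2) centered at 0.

x^3/48 + x/2

Apply the Taylor formula c_k = f^(k)(a)/k!.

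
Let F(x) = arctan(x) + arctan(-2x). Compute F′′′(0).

Expand each term separately and add.
The coefficient of x^3 in the expansion is 7/3, so F′′′(0) = 3! * (7/3) = 14.

14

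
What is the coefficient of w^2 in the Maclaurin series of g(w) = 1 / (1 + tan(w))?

Write 1/(1+u) = 1 - u + u^2 - u^3 + ... and substitute the series for u.
g(0) = 1
g′(0) = -1
g′′(0) = 2

1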